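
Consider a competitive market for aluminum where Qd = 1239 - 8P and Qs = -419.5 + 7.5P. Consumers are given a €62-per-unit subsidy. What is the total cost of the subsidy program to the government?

Pre-subsidy: 1239 - 8P = -419.5 + 7.5P gives P* = 107, Q* = 383.
With the rebate, buyers effectively pay Pb = Ps − 62, where Ps is the price sellers receive.
Demand in terms of Ps becomes Qd = 1239 − 8(Ps − 62) = 1735 - 8Ps. Setting this equal to supply: 1735 - 8Ps = -419.5 + 7.5Ps, so Ps = 139.
Buyers pay Pb = 139 − 62 = 77; Q' = -419.5 + 7.5·139 = 623.
Government outlay = subsidy × quantity = 62 × 623 = 38626.

Government cost = €38626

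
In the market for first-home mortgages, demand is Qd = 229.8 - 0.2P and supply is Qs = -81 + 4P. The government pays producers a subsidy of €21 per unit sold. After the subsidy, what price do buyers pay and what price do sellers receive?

Buyers pay €54; sellers receive €75

Pre-subsidy: 229.8 - 0.2P = -81 + 4P gives P* = 74, Q* = 215.
With the subsidy, sellers receive Ps = Pb + 21 for each unit, where Pb is the price buyers pay.
Supply in terms of Pb becomes Qs = -81 + 4(Pb + 21) = 3 + 4Pb. Setting this equal to demand: 229.8 - 0.2Pb = 3 + 4Pb, so Pb = 54.
Sellers receive Ps = 54 + 21 = 75; Q' = 229.8 − 0.2·54 = 219.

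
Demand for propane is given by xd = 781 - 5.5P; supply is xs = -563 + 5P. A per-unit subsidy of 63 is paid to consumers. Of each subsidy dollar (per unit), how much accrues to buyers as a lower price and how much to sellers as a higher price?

Pre-subsidy: 781 - 5.5P = -563 + 5P gives P* = 128, x* = 77.
With the rebate, buyers effectively pay Pb = Ps − 63, where Ps is the price sellers receive.
Demand in terms of Ps becomes xd = 781 − 5.5(Ps − 63) = 1127.5 - 5.5Ps. Setting this equal to supply: 1127.5 - 5.5Ps = -563 + 5Ps, so Ps = 161.
Buyers pay Pb = 161 − 63 = 98; x' = -563 + 5·161 = 242.
Buyers' price falls by P* − Pb = 128 − 98 = 30; sellers' price rises by Ps − P* = 161 − 128 = 33.

Buyers gain 30 per unit; sellers gain 33 per unit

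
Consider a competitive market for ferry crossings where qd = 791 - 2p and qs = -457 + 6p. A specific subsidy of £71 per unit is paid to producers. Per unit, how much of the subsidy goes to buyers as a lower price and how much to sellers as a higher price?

Buyers gain £53.25 per unit; sellers gain £17.75 per unit

Pre-subsidy: 791 - 2p = -457 + 6p gives p* = 156, q* = 479.
With the subsidy, sellers receive ps = pb + 71 for each unit, where pb is the price buyers pay.
Supply in terms of pb becomes qs = -457 + 6(pb + 71) = -31 + 6pb. Setting this equal to demand: 791 - 2pb = -31 + 6pb, so pb = 102.75.
Sellers receive ps = 102.75 + 71 = 173.75; q' = 791 − 2·102.75 = 585.5.
Buyers' price falls by p* − pb = 156 − 102.75 = 53.25; sellers' price rises by ps − p* = 173.75 − 156 = 17.75.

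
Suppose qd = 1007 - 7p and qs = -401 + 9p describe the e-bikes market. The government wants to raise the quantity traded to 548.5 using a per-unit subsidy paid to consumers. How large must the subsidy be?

Required subsidy s = 40 per unit

At q = 548.5, invert demand for the buyer price: pb = (1007 − 548.5)/7 = 65.5; invert supply for the seller price: ps = (548.5 − (-401))/9 = 105.5.
The subsidy must fill the gap: s = ps − pb = 105.5 − 65.5 = 40.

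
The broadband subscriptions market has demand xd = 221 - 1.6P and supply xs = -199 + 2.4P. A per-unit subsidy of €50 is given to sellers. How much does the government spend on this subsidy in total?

Pre-subsidy: 221 - 1.6P = -199 + 2.4P gives P* = 105, x* = 53.
With the subsidy, sellers receive Ps = Pb + 50 for each unit, where Pb is the price buyers pay.
Supply in terms of Pb becomes xs = -199 + 2.4(Pb + 50) = -79 + 2.4Pb. Setting this equal to demand: 221 - 1.6Pb = -79 + 2.4Pb, so Pb = 75.
Sellers receive Ps = 75 + 50 = 125; x' = 221 − 1.6·75 = 101.
Government outlay = subsidy × quantity = 50 × 101 = 5050.

Government cost = €5050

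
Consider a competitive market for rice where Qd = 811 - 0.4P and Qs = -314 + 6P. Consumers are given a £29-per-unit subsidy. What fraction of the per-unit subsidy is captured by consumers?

Consumer share = 0.9375

Pre-subsidy: 811 - 0.4P = -314 + 6P gives P* = 175.78125, Q* = 740.6875.
With the rebate, buyers effectively pay Pb = Ps − 29, where Ps is the price sellers receive.
Demand in terms of Ps becomes Qd = 811 − 0.4(Ps − 29) = 822.6 - 0.4Ps. Setting this equal to supply: 822.6 - 0.4Ps = -314 + 6Ps, so Ps = 177.59375.
Buyers pay Pb = 177.59375 − 29 = 148.59375; Q' = -314 + 6·177.59375 = 751.5625.
Buyers' price falls by P* − Pb = 175.78125 − 148.59375 = 27.1875; sellers' price rises by Ps − P* = 177.59375 − 175.78125 = 1.8125.
So consumers capture 27.1875/29 = 0.9375 of each unit of subsidy.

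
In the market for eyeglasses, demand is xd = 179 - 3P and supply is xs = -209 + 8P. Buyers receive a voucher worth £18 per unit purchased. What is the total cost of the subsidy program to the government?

Pre-subsidy: 179 - 3P = -209 + 8P gives P* = 388/11, x* = 805/11.
With the rebate, buyers effectively pay Pb = Ps − 18, where Ps is the price sellers receive.
Demand in terms of Ps becomes xd = 179 − 3(Ps − 18) = 233 - 3Ps. Setting this equal to supply: 233 - 3Ps = -209 + 8Ps, so Ps = 442/11.
Buyers pay Pb = 442/11 − 18 = 244/11; x' = -209 + 8·(442/11) = 1237/11.
Government outlay = subsidy × quantity = 18 × 1237/11 = 22266/11.

Government cost = 22266/11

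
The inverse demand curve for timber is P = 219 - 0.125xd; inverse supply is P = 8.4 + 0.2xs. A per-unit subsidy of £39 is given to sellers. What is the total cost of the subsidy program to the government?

Government cost = £29952

Pre-subsidy: 219 - 0.125x = 8.4 + 0.2x gives x* = 648 and P* = 138.
With the subsidy, sellers receive Ps = Pb + 39 for each unit, where Pb is the price buyers pay.
On the curves, Pb = 219 - 0.125x and Ps = 8.4 + 0.2x; the wedge Ps − Pb = 39 gives 8.4 + 0.2x − (219 - 0.125x) = 39, so x' = 768.
Then Pb = 219 − 0.125·768 = 123 and Ps = 8.4 + 0.2·768 = 162.
Government outlay = subsidy × quantity = 39 × 768 = 29952.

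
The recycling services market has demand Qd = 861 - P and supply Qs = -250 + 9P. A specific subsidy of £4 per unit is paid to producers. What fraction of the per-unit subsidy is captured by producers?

Producer share = 0.1

Pre-subsidy: 861 - P = -250 + 9P gives P* = 111.1, Q* = 749.9.
With the subsidy, sellers receive Ps = Pb + 4 for each unit, where Pb is the price buyers pay.
Supply in terms of Pb becomes Qs = -250 + 9(Pb + 4) = -214 + 9Pb. Setting this equal to demand: 861 - Pb = -214 + 9Pb, so Pb = 107.5.
Sellers receive Ps = 107.5 + 4 = 111.5; Q' = 861 − 1·107.5 = 753.5.
Buyers' price falls by P* − Pb = 111.1 − 107.5 = 3.6; sellers' price rises by Ps − P* = 111.5 − 111.1 = 0.4.
So producers capture 0.4/4 = 0.1 of each unit of subsidy.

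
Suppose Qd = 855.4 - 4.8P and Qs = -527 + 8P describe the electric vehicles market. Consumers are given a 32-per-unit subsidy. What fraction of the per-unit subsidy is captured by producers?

Producer share = 0.375

Pre-subsidy: 855.4 - 4.8P = -527 + 8P gives P* = 108, Q* = 337.
With the rebate, buyers effectively pay Pb = Ps − 32, where Ps is the price sellers receive.
Demand in terms of Ps becomes Qd = 855.4 − 4.8(Ps − 32) = 1009 - 4.8Ps. Setting this equal to supply: 1009 - 4.8Ps = -527 + 8Ps, so Ps = 120.
Buyers pay Pb = 120 − 32 = 88; Q' = -527 + 8·120 = 433.
Buyers' price falls by P* − Pb = 108 − 88 = 20; sellers' price rises by Ps − P* = 120 − 108 = 12.
So producers capture 12/32 = 0.375 of each unit of subsidy.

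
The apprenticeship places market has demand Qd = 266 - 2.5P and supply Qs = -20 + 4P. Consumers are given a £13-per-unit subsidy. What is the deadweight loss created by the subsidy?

Pre-subsidy: 266 - 2.5P = -20 + 4P gives P* = 44, Q* = 156.
With the rebate, buyers effectively pay Pb = Ps − 13, where Ps is the price sellers receive.
Demand in terms of Ps becomes Qd = 266 − 2.5(Ps − 13) = 298.5 - 2.5Ps. Setting this equal to supply: 298.5 - 2.5Ps = -20 + 4Ps, so Ps = 49.
Buyers pay Pb = 49 − 13 = 36; Q' = -20 + 4·49 = 176.
The subsidy expands output by 176 − 156 = 20 past the efficient level; on those units the gap between marginal cost and willingness to pay runs from 0 up to 13.
DWL = ½ × 13 × 20 = 130.

Deadweight loss = £130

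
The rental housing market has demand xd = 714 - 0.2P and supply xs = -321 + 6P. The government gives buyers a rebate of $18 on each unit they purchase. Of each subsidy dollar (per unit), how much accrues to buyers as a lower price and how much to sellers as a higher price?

Pre-subsidy: 714 - 0.2P = -321 + 6P gives P* = 5175/31, x* = 21099/31.
With the rebate, buyers effectively pay Pb = Ps − 18, where Ps is the price sellers receive.
Demand in terms of Ps becomes xd = 714 − 0.2(Ps − 18) = 717.6 - 0.2Ps. Setting this equal to supply: 717.6 - 0.2Ps = -321 + 6Ps, so Ps = 5193/31.
Buyers pay Pb = 5193/31 − 18 = 4635/31; x' = -321 + 6·(5193/31) = 21207/31.
Buyers' price falls by P* − Pb = 5175/31 − 4635/31 = 540/31; sellers' price rises by Ps − P* = 5193/31 − 5175/31 = 18/31.

Buyers gain 540/31 per unit; sellers gain 18/31 per unit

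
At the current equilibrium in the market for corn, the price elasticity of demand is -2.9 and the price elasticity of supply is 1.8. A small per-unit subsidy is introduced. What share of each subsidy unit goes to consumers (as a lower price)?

Consumer share = 18/47

For a small subsidy around the equilibrium, the benefit split depends on the relative slopes, which at a point are proportional to the elasticities.
Buyer share = εs/(εs + |εd|) = 1.8/(1.8 + 2.9) = 18/47; seller share = |εd|/(εs + |εd|) = 29/47.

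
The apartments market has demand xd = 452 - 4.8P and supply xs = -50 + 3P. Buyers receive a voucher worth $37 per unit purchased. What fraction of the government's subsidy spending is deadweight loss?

Pre-subsidy: 452 - 4.8P = -50 + 3P gives P* = 2510/39, x* = 1860/13.
With the rebate, buyers effectively pay Pb = Ps − 37, where Ps is the price sellers receive.
Demand in terms of Ps becomes xd = 452 − 4.8(Ps − 37) = 629.6 - 4.8Ps. Setting this equal to supply: 629.6 - 4.8Ps = -50 + 3Ps, so Ps = 3398/39.
Buyers pay Pb = 3398/39 − 37 = 1955/39; x' = -50 + 3·(3398/39) = 2748/13.
ΔCS = ½(1860/13 + 2748/13)(2510/39 − 1955/39) = 426240/169; ΔPS = ½(1860/13 + 2748/13)(3398/39 − 2510/39) = 681984/169.
Government spending = 37 × 2748/13 = 101676/13.
DWL = ½ × 37 × (2748/13 − 1860/13) = 16428/13; fraction = (16428/13) / (101676/13) = 37/229.

DWL / government spending = 37/229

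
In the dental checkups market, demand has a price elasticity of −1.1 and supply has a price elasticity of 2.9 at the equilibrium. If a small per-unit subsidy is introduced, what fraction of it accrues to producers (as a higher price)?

For a small subsidy around the equilibrium, the benefit split depends on the relative slopes, which at a point are proportional to the elasticities.
Buyer share = εs/(εs + |εd|) = 2.9/(2.9 + 1.1) = 0.725; seller share = |εd|/(εs + |εd|) = 0.275.
So producers capture 0.275 of the subsidy.

Producer share = 0.275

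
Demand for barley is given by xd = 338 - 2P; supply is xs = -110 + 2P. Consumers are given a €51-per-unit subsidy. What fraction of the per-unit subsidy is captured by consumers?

Consumer share = 0.5

Pre-subsidy: 338 - 2P = -110 + 2P gives P* = 112, x* = 114.
With the rebate, buyers effectively pay Pb = Ps − 51, where Ps is the price sellers receive.
Demand in terms of Ps becomes xd = 338 − 2(Ps − 51) = 440 - 2Ps. Setting this equal to supply: 440 - 2Ps = -110 + 2Ps, so Ps = 137.5.
Buyers pay Pb = 137.5 − 51 = 86.5; x' = -110 + 2·137.5 = 165.
Buyers' price falls by P* − Pb = 112 − 86.5 = 25.5; sellers' price rises by Ps − P* = 137.5 − 112 = 25.5.
So consumers capture 25.5/51 = 0.5 of each unit of subsidy.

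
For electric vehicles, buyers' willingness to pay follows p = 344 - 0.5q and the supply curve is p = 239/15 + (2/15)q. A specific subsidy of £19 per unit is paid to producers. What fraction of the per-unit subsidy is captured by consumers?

Pre-subsidy: 344 - 0.5q = 239/15 + (2/15)q gives q* = 518 and p* = 85.
With the subsidy, sellers receive ps = pb + 19 for each unit, where pb is the price buyers pay.
On the curves, pb = 344 - 0.5q and ps = 239/15 + (2/15)q; the wedge ps − pb = 19 gives 239/15 + (2/15)q − (344 - 0.5q) = 19, so q' = 548.
Then pb = 344 − 0.5·548 = 70 and ps = 239/15 + (2/15)·548 = 89.
Buyers' price falls by p* − pb = 85 − 70 = 15; sellers' price rises by ps − p* = 89 − 85 = 4.
So consumers capture 15/19 = 15/19 of each unit of subsidy.

Consumer share = 15/19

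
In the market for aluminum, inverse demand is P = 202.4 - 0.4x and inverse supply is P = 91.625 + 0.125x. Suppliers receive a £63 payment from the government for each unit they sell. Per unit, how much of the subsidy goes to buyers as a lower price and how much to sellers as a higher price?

Buyers gain £48 per unit; sellers gain £15 per unit

Pre-subsidy: 202.4 - 0.4x = 91.625 + 0.125x gives x* = 211 and P* = 118.
With the subsidy, sellers receive Ps = Pb + 63 for each unit, where Pb is the price buyers pay.
On the curves, Pb = 202.4 - 0.4x and Ps = 91.625 + 0.125x; the wedge Ps − Pb = 63 gives 91.625 + 0.125x − (202.4 - 0.4x) = 63, so x' = 331.
Then Pb = 202.4 − 0.4·331 = 70 and Ps = 91.625 + 0.125·331 = 133.
Buyers' price falls by P* − Pb = 118 − 70 = 48; sellers' price rises by Ps − P* = 133 − 118 = 15.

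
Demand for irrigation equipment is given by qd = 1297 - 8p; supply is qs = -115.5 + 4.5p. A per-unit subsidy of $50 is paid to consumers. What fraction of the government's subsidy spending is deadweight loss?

DWL / government spending = 24/179

Pre-subsidy: 1297 - 8p = -115.5 + 4.5p gives p* = 113, q* = 393.
With the rebate, buyers effectively pay pb = ps − 50, where ps is the price sellers receive.
Demand in terms of ps becomes qd = 1297 − 8(ps − 50) = 1697 - 8ps. Setting this equal to supply: 1697 - 8ps = -115.5 + 4.5ps, so ps = 145.
Buyers pay pb = 145 − 50 = 95; q' = -115.5 + 4.5·145 = 537.
ΔCS = ½(393 + 537)(113 − 95) = 8370; ΔPS = ½(393 + 537)(145 − 113) = 14880.
Government spending = 50 × 537 = 26850.
DWL = ½ × 50 × (537 − 393) = 3600; fraction = 3600 / 26850 = 24/179.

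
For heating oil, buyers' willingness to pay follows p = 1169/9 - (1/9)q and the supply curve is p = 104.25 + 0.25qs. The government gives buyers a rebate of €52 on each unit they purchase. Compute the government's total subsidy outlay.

Pre-subsidy: 1169/9 - (1/9)q = 104.25 + 0.25q gives q* = 71 and p* = 122.
With the rebate, buyers effectively pay pb = ps − 52, where ps is the price sellers receive.
On the curves, pb = 1169/9 - (1/9)q and ps = 104.25 + 0.25q; the wedge ps − pb = 52 gives 104.25 + 0.25q − (1169/9 - (1/9)q) = 52, so q' = 215.
Then pb = 1169/9 − (1/9)·215 = 106 and ps = 104.25 + 0.25·215 = 158.
Government outlay = subsidy × quantity = 52 × 215 = 11180.

Government cost = €11180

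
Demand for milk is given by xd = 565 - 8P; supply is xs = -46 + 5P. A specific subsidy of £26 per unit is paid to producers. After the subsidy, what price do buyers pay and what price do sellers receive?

Pre-subsidy: 565 - 8P = -46 + 5P gives P* = 47, x* = 189.
With the subsidy, sellers receive Ps = Pb + 26 for each unit, where Pb is the price buyers pay.
Supply in terms of Pb becomes xs = -46 + 5(Pb + 26) = 84 + 5Pb. Setting this equal to demand: 565 - 8Pb = 84 + 5Pb, so Pb = 37.
Sellers receive Ps = 37 + 26 = 63; x' = 565 − 8·37 = 269.

Buyers pay £37; sellers receive £63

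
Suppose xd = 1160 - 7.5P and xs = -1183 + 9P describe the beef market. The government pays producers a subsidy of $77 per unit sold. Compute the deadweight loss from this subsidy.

Deadweight loss = $12127.5

Pre-subsidy: 1160 - 7.5P = -1183 + 9P gives P* = 142, x* = 95.
With the subsidy, sellers receive Ps = Pb + 77 for each unit, where Pb is the price buyers pay.
Supply in terms of Pb becomes xs = -1183 + 9(Pb + 77) = -490 + 9Pb. Setting this equal to demand: 1160 - 7.5Pb = -490 + 9Pb, so Pb = 100.
Sellers receive Ps = 100 + 77 = 177; x' = 1160 − 7.5·100 = 410.
The subsidy expands output by 410 − 95 = 315 past the efficient level; on those units the gap between marginal cost and willingness to pay runs from 0 up to 77.
DWL = ½ × 77 × 315 = 12127.5.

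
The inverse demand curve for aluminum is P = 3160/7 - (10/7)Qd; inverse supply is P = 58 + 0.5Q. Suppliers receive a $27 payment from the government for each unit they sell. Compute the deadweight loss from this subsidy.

Deadweight loss = $189

Pre-subsidy: 3160/7 - (10/7)Q = 58 + 0.5Q gives Q* = 204 and P* = 160.
With the subsidy, sellers receive Ps = Pb + 27 for each unit, where Pb is the price buyers pay.
On the curves, Pb = 3160/7 - (10/7)Q and Ps = 58 + 0.5Q; the wedge Ps − Pb = 27 gives 58 + 0.5Q − (3160/7 - (10/7)Q) = 27, so Q' = 218.
Then Pb = 3160/7 − (10/7)·218 = 140 and Ps = 58 + 0.5·218 = 167.
The subsidy expands output by 218 − 204 = 14 past the efficient level; on those units the gap between marginal cost and willingness to pay runs from 0 up to 27.
DWL = ½ × 27 × 14 = 189.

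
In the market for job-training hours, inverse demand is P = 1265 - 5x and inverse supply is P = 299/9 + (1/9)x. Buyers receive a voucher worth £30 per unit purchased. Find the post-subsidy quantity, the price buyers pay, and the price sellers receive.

x' = 5678/23; buyers pay 705/23; sellers receive 1395/23

Pre-subsidy: 1265 - 5x = 299/9 + (1/9)x gives x* = 241 and P* = 60.
With the rebate, buyers effectively pay Pb = Ps − 30, where Ps is the price sellers receive.
On the curves, Pb = 1265 - 5x and Ps = 299/9 + (1/9)x; the wedge Ps − Pb = 30 gives 299/9 + (1/9)x − (1265 - 5x) = 30, so x' = 5678/23.
Then Pb = 1265 − 5·(5678/23) = 705/23 and Ps = 299/9 + (1/9)·(5678/23) = 1395/23.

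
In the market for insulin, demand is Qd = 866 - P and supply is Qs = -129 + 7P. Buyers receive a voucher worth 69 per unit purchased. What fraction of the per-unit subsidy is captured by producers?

Producer share = 0.125

Pre-subsidy: 866 - P = -129 + 7P gives P* = 124.375, Q* = 741.625.
With the rebate, buyers effectively pay Pb = Ps − 69, where Ps is the price sellers receive.
Demand in terms of Ps becomes Qd = 866 − 1(Ps − 69) = 935 - Ps. Setting this equal to supply: 935 - Ps = -129 + 7Ps, so Ps = 133.
Buyers pay Pb = 133 − 69 = 64; Q' = -129 + 7·133 = 802.
Buyers' price falls by P* − Pb = 124.375 − 64 = 60.375; sellers' price rises by Ps − P* = 133 − 124.375 = 8.625.
So producers capture 8.625/69 = 0.125 of each unit of subsidy.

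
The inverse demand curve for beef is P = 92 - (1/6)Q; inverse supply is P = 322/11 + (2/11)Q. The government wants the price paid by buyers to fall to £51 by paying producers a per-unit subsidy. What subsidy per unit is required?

At a buyer price of 51, quantity demanded is 552 − 6·51 = 246.
Sellers supply 246 only when they receive Ps = 322/11 + (2/11)·246 = 74.
s = Ps − Pb = 74 − 51 = 23.

Required subsidy s = £23 per unit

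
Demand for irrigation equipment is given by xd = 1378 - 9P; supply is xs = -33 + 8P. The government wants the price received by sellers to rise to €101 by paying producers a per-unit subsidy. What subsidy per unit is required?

At a seller price of 101, quantity supplied is -33 + 8·101 = 775.
Buyers absorb 775 only when they pay Pb with 1378 − 9·Pb = 775, i.e. Pb = 67.
s = Ps − Pb = 101 − 67 = 34.

Required subsidy s = €34 per unit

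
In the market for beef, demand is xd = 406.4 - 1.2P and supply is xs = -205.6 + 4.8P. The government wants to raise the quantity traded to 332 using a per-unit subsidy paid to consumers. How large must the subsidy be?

At x = 332, invert demand for the buyer price: Pb = (406.4 − 332)/1.2 = 62; invert supply for the seller price: Ps = (332 − (-205.6))/4.8 = 112.
The subsidy must fill the gap: s = Ps − Pb = 112 − 62 = 50.

Required subsidy s = 50 per unit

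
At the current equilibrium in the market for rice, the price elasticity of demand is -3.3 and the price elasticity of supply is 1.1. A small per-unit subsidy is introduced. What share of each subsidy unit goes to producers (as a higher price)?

Producer share = 0.75

For a small subsidy around the equilibrium, the benefit split depends on the relative slopes, which at a point are proportional to the elasticities.
Buyer share = εs/(εs + |εd|) = 1.1/(1.1 + 3.3) = 0.25; seller share = |εd|/(εs + |εd|) = 0.75.
So producers capture 0.75 of the subsidy.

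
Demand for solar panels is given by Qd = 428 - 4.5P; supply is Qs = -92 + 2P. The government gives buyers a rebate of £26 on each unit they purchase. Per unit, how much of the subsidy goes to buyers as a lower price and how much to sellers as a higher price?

Pre-subsidy: 428 - 4.5P = -92 + 2P gives P* = 80, Q* = 68.
With the rebate, buyers effectively pay Pb = Ps − 26, where Ps is the price sellers receive.
Demand in terms of Ps becomes Qd = 428 − 4.5(Ps − 26) = 545 - 4.5Ps. Setting this equal to supply: 545 - 4.5Ps = -92 + 2Ps, so Ps = 98.
Buyers pay Pb = 98 − 26 = 72; Q' = -92 + 2·98 = 104.
Buyers' price falls by P* − Pb = 80 − 72 = 8; sellers' price rises by Ps − P* = 98 − 80 = 18.

Buyers gain £8 per unit; sellers gain £18 per unit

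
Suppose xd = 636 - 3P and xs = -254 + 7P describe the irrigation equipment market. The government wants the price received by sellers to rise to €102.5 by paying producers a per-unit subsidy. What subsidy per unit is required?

Required subsidy s = €45 per unit

At a seller price of 102.5, quantity supplied is -254 + 7·102.5 = 463.5.
Buyers absorb 463.5 only when they pay Pb with 636 − 3·Pb = 463.5, i.e. Pb = 57.5.
s = Ps − Pb = 102.5 − 57.5 = 45.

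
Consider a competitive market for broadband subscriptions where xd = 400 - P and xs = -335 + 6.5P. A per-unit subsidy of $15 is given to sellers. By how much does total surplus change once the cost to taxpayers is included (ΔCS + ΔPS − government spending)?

Net change in total surplus = -$97.5

Pre-subsidy: 400 - P = -335 + 6.5P gives P* = 98, x* = 302.
With the subsidy, sellers receive Ps = Pb + 15 for each unit, where Pb is the price buyers pay.
Supply in terms of Pb becomes xs = -335 + 6.5(Pb + 15) = -237.5 + 6.5Pb. Setting this equal to demand: 400 - Pb = -237.5 + 6.5Pb, so Pb = 85.
Sellers receive Ps = 85 + 15 = 100; x' = 400 − 1·85 = 315.
ΔCS = ½(302 + 315)(98 − 85) = 4010.5; ΔPS = ½(302 + 315)(100 − 98) = 617.
Government spending = 15 × 315 = 4725.
Net change = 4010.5 + 617 − 4725 = -97.5. The loss equals the DWL triangle ½·15·13.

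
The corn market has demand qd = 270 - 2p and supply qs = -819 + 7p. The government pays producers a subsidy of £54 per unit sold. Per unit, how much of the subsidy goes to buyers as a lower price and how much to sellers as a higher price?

Buyers gain £42 per unit; sellers gain £12 per unit

Pre-subsidy: 270 - 2p = -819 + 7p gives p* = 121, q* = 28.
With the subsidy, sellers receive ps = pb + 54 for each unit, where pb is the price buyers pay.
Supply in terms of pb becomes qs = -819 + 7(pb + 54) = -441 + 7pb. Setting this equal to demand: 270 - 2pb = -441 + 7pb, so pb = 79.
Sellers receive ps = 79 + 54 = 133; q' = 270 − 2·79 = 112.
Buyers' price falls by p* − pb = 121 − 79 = 42; sellers' price rises by ps − p* = 133 − 121 = 12.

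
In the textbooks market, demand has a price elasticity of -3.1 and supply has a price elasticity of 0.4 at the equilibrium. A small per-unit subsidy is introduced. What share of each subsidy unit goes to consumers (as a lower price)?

Consumer share = 4/35

For a small subsidy around the equilibrium, the benefit split depends on the relative slopes, which at a point are proportional to the elasticities.
Buyer share = εs/(εs + |εd|) = 0.4/(0.4 + 3.1) = 4/35; seller share = |εd|/(εs + |εd|) = 31/35.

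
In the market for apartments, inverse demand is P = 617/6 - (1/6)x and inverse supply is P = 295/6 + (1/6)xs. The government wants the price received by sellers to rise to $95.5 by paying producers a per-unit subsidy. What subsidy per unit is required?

At a seller price of 95.5, quantity supplied is -295 + 6·95.5 = 278.
Buyers absorb 278 only when they pay Pb = 617/6 − (1/6)·278 = 56.5.
s = Ps − Pb = 95.5 − 56.5 = 39.

Required subsidy s = $39 per unit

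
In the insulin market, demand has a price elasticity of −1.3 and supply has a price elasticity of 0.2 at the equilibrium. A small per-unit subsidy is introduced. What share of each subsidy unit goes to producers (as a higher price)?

For a small subsidy around the equilibrium, the benefit split depends on the relative slopes, which at a point are proportional to the elasticities.
Buyer share = εs/(εs + |εd|) = 0.2/(0.2 + 1.3) = 2/15; seller share = |εd|/(εs + |εd|) = 13/15.
So producers capture 13/15 of the subsidy.

Producer share = 13/15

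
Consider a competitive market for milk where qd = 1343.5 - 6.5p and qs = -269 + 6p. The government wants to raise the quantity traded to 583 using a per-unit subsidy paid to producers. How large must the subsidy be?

Required subsidy s = 25 per unit

At q = 583, invert demand for the buyer price: pb = (1343.5 − 583)/6.5 = 117; invert supply for the seller price: ps = (583 − (-269))/6 = 142.
The subsidy must fill the gap: s = ps − pb = 142 − 117 = 25.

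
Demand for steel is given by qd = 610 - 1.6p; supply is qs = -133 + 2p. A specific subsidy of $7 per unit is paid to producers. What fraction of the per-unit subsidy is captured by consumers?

Pre-subsidy: 610 - 1.6p = -133 + 2p gives p* = 3715/18, q* = 2518/9.
With the subsidy, sellers receive ps = pb + 7 for each unit, where pb is the price buyers pay.
Supply in terms of pb becomes qs = -133 + 2(pb + 7) = -119 + 2pb. Setting this equal to demand: 610 - 1.6pb = -119 + 2pb, so pb = 202.5.
Sellers receive ps = 202.5 + 7 = 209.5; q' = 610 − 1.6·202.5 = 286.
Buyers' price falls by p* − pb = 3715/18 − 202.5 = 35/9; sellers' price rises by ps − p* = 209.5 − 3715/18 = 28/9.
So consumers capture (35/9)/7 = 5/9 of each unit of subsidy.

Consumer share = 5/9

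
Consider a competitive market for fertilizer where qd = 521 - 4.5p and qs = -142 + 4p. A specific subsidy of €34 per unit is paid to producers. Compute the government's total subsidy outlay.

Government cost = €8228

Pre-subsidy: 521 - 4.5p = -142 + 4p gives p* = 78, q* = 170.
With the subsidy, sellers receive ps = pb + 34 for each unit, where pb is the price buyers pay.
Supply in terms of pb becomes qs = -142 + 4(pb + 34) = -6 + 4pb. Setting this equal to demand: 521 - 4.5pb = -6 + 4pb, so pb = 62.
Sellers receive ps = 62 + 34 = 96; q' = 521 − 4.5·62 = 242.
Government outlay = subsidy × quantity = 34 × 242 = 8228.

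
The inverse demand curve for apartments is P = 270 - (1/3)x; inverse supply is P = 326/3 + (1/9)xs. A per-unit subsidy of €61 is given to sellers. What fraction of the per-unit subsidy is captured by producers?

Producer share = 0.25

Pre-subsidy: 270 - (1/3)x = 326/3 + (1/9)x gives x* = 363 and P* = 149.
With the subsidy, sellers receive Ps = Pb + 61 for each unit, where Pb is the price buyers pay.
On the curves, Pb = 270 - (1/3)x and Ps = 326/3 + (1/9)x; the wedge Ps − Pb = 61 gives 326/3 + (1/9)x − (270 - (1/3)x) = 61, so x' = 500.25.
Then Pb = 270 − (1/3)·500.25 = 103.25 and Ps = 326/3 + (1/9)·500.25 = 164.25.
Buyers' price falls by P* − Pb = 149 − 103.25 = 45.75; sellers' price rises by Ps − P* = 164.25 − 149 = 15.25.
So producers capture 15.25/61 = 0.25 of each unit of subsidy.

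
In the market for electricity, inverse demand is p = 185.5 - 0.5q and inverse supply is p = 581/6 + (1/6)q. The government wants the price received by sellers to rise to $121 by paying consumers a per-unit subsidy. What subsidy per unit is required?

Required subsidy s = $8 per unit

At a seller price of 121, quantity supplied is -581 + 6·121 = 145.
Buyers absorb 145 only when they pay pb = 185.5 − 0.5·145 = 113.
s = ps − pb = 121 − 113 = 8.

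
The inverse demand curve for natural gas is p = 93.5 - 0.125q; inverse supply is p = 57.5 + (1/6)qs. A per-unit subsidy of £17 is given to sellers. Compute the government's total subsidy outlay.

Government cost = 21624/7

Pre-subsidy: 93.5 - 0.125q = 57.5 + (1/6)q gives q* = 864/7 and p* = 1093/14.
With the subsidy, sellers receive ps = pb + 17 for each unit, where pb is the price buyers pay.
On the curves, pb = 93.5 - 0.125q and ps = 57.5 + (1/6)q; the wedge ps − pb = 17 gives 57.5 + (1/6)q − (93.5 - 0.125q) = 17, so q' = 1272/7.
Then pb = 93.5 − 0.125·(1272/7) = 991/14 and ps = 57.5 + (1/6)·(1272/7) = 1229/14.
Government outlay = subsidy × quantity = 17 × 1272/7 = 21624/7.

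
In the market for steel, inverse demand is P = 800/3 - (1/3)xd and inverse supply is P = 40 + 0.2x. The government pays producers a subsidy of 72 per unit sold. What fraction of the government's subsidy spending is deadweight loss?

DWL / government spending = 27/224

Pre-subsidy: 800/3 - (1/3)x = 40 + 0.2x gives x* = 425 and P* = 125.
With the subsidy, sellers receive Ps = Pb + 72 for each unit, where Pb is the price buyers pay.
On the curves, Pb = 800/3 - (1/3)x and Ps = 40 + 0.2x; the wedge Ps − Pb = 72 gives 40 + 0.2x − (800/3 - (1/3)x) = 72, so x' = 560.
Then Pb = 800/3 − (1/3)·560 = 80 and Ps = 40 + 0.2·560 = 152.
ΔCS = ½(425 + 560)(125 − 80) = 22162.5; ΔPS = ½(425 + 560)(152 − 125) = 13297.5.
Government spending = 72 × 560 = 40320.
DWL = ½ × 72 × (560 − 425) = 4860; fraction = 4860 / 40320 = 27/224.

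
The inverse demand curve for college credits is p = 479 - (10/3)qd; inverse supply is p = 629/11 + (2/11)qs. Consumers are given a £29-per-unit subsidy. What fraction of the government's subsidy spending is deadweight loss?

Pre-subsidy: 479 - (10/3)q = 629/11 + (2/11)q gives q* = 120 and p* = 79.
With the rebate, buyers effectively pay pb = ps − 29, where ps is the price sellers receive.
On the curves, pb = 479 - (10/3)q and ps = 629/11 + (2/11)q; the wedge ps − pb = 29 gives 629/11 + (2/11)q − (479 - (10/3)q) = 29, so q' = 128.25.
Then pb = 479 − (10/3)·128.25 = 51.5 and ps = 629/11 + (2/11)·128.25 = 80.5.
ΔCS = ½(120 + 128.25)(79 − 51.5) = 3413.4375; ΔPS = ½(120 + 128.25)(80.5 − 79) = 186.1875.
Government spending = 29 × 128.25 = 3719.25.
DWL = ½ × 29 × (128.25 − 120) = 119.625; fraction = 119.625 / 3719.25 = 11/342.

DWL / government spending = 11/342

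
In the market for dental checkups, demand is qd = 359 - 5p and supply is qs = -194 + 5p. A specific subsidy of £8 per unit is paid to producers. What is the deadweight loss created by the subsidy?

Deadweight loss = £80

Pre-subsidy: 359 - 5p = -194 + 5p gives p* = 55.3, q* = 82.5.
With the subsidy, sellers receive ps = pb + 8 for each unit, where pb is the price buyers pay.
Supply in terms of pb becomes qs = -194 + 5(pb + 8) = -154 + 5pb. Setting this equal to demand: 359 - 5pb = -154 + 5pb, so pb = 51.3.
Sellers receive ps = 51.3 + 8 = 59.3; q' = 359 − 5·51.3 = 102.5.
The subsidy expands output by 102.5 − 82.5 = 20 past the efficient level; on those units the gap between marginal cost and willingness to pay runs from 0 up to 8.
DWL = ½ × 8 × 20 = 80.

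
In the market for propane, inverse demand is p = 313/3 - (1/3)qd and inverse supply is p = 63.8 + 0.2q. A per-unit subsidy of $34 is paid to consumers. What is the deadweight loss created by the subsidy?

Deadweight loss = $1083.75

Pre-subsidy: 313/3 - (1/3)q = 63.8 + 0.2q gives q* = 76 and p* = 79.
With the rebate, buyers effectively pay pb = ps − 34, where ps is the price sellers receive.
On the curves, pb = 313/3 - (1/3)q and ps = 63.8 + 0.2q; the wedge ps − pb = 34 gives 63.8 + 0.2q − (313/3 - (1/3)q) = 34, so q' = 139.75.
Then pb = 313/3 − (1/3)·139.75 = 57.75 and ps = 63.8 + 0.2·139.75 = 91.75.
The subsidy expands output by 139.75 − 76 = 63.75 past the efficient level; on those units the gap between marginal cost and willingness to pay runs from 0 up to 34.
DWL = ½ × 34 × 63.75 = 1083.75.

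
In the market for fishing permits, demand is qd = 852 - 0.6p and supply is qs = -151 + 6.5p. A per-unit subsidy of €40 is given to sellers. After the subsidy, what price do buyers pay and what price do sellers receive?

Pre-subsidy: 852 - 0.6p = -151 + 6.5p gives p* = 10030/71, q* = 54474/71.
With the subsidy, sellers receive ps = pb + 40 for each unit, where pb is the price buyers pay.
Supply in terms of pb becomes qs = -151 + 6.5(pb + 40) = 109 + 6.5pb. Setting this equal to demand: 852 - 0.6pb = 109 + 6.5pb, so pb = 7430/71.
Sellers receive ps = 7430/71 + 40 = 10270/71; q' = 852 − 0.6·(7430/71) = 56034/71.

Buyers pay 7430/71; sellers receive 10270/71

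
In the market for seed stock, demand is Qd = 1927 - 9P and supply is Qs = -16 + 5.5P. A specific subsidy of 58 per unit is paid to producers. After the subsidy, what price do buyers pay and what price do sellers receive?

Pre-subsidy: 1927 - 9P = -16 + 5.5P gives P* = 134, Q* = 721.
With the subsidy, sellers receive Ps = Pb + 58 for each unit, where Pb is the price buyers pay.
Supply in terms of Pb becomes Qs = -16 + 5.5(Pb + 58) = 303 + 5.5Pb. Setting this equal to demand: 1927 - 9Pb = 303 + 5.5Pb, so Pb = 112.
Sellers receive Ps = 112 + 58 = 170; Q' = 1927 − 9·112 = 919.

Buyers pay 112; sellers receive 170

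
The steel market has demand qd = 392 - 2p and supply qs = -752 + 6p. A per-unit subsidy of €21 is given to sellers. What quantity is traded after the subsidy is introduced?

q' = 137.5

Pre-subsidy: 392 - 2p = -752 + 6p gives p* = 143, q* = 106.
With the subsidy, sellers receive ps = pb + 21 for each unit, where pb is the price buyers pay.
Supply in terms of pb becomes qs = -752 + 6(pb + 21) = -626 + 6pb. Setting this equal to demand: 392 - 2pb = -626 + 6pb, so pb = 127.25.
Sellers receive ps = 127.25 + 21 = 148.25; q' = 392 − 2·127.25 = 137.5.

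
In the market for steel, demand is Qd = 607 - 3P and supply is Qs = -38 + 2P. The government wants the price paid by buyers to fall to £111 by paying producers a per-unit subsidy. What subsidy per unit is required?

At a buyer price of 111, quantity demanded is 607 − 3·111 = 274.
Sellers supply 274 only when they receive Ps with -38 + 2·Ps = 274, i.e. Ps = 156.
s = Ps − Pb = 156 − 111 = 45.

Required subsidy s = £45 per unit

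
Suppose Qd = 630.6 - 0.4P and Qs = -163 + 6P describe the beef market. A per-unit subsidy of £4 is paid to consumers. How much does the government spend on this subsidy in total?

Pre-subsidy: 630.6 - 0.4P = -163 + 6P gives P* = 124, Q* = 581.
With the rebate, buyers effectively pay Pb = Ps − 4, where Ps is the price sellers receive.
Demand in terms of Ps becomes Qd = 630.6 − 0.4(Ps − 4) = 632.2 - 0.4Ps. Setting this equal to supply: 632.2 - 0.4Ps = -163 + 6Ps, so Ps = 124.25.
Buyers pay Pb = 124.25 − 4 = 120.25; Q' = -163 + 6·124.25 = 582.5.
Government outlay = subsidy × quantity = 4 × 582.5 = 2330.

Government cost = £2330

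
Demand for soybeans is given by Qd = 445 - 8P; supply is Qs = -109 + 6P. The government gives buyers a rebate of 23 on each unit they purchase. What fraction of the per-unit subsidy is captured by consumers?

Pre-subsidy: 445 - 8P = -109 + 6P gives P* = 277/7, Q* = 899/7.
With the rebate, buyers effectively pay Pb = Ps − 23, where Ps is the price sellers receive.
Demand in terms of Ps becomes Qd = 445 − 8(Ps − 23) = 629 - 8Ps. Setting this equal to supply: 629 - 8Ps = -109 + 6Ps, so Ps = 369/7.
Buyers pay Pb = 369/7 − 23 = 208/7; Q' = -109 + 6·(369/7) = 1451/7.
Buyers' price falls by P* − Pb = 277/7 − 208/7 = 69/7; sellers' price rises by Ps − P* = 369/7 − 277/7 = 92/7.
So consumers capture (69/7)/23 = 3/7 of each unit of subsidy.

Consumer share = 3/7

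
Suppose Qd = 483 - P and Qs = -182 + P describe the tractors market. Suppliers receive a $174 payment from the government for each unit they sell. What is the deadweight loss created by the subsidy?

Pre-subsidy: 483 - P = -182 + P gives P* = 332.5, Q* = 150.5.
With the subsidy, sellers receive Ps = Pb + 174 for each unit, where Pb is the price buyers pay.
Supply in terms of Pb becomes Qs = -182 + 1(Pb + 174) = -8 + Pb. Setting this equal to demand: 483 - Pb = -8 + Pb, so Pb = 245.5.
Sellers receive Ps = 245.5 + 174 = 419.5; Q' = 483 − 1·245.5 = 237.5.
The subsidy expands output by 237.5 − 150.5 = 87 past the efficient level; on those units the gap between marginal cost and willingness to pay runs from 0 up to 174.
DWL = ½ × 174 × 87 = 7569.

Deadweight loss = $7569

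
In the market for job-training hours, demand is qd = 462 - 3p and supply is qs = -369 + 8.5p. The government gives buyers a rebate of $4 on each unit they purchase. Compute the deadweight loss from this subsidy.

Deadweight loss = 408/23

Pre-subsidy: 462 - 3p = -369 + 8.5p gives p* = 1662/23, q* = 5640/23.
With the rebate, buyers effectively pay pb = ps − 4, where ps is the price sellers receive.
Demand in terms of ps becomes qd = 462 − 3(ps − 4) = 474 - 3ps. Setting this equal to supply: 474 - 3ps = -369 + 8.5ps, so ps = 1686/23.
Buyers pay pb = 1686/23 − 4 = 1594/23; q' = -369 + 8.5·(1686/23) = 5844/23.
The subsidy expands output by 5844/23 − 5640/23 = 204/23 past the efficient level; on those units the gap between marginal cost and willingness to pay runs from 0 up to 4.
DWL = ½ × 4 × 204/23 = 408/23.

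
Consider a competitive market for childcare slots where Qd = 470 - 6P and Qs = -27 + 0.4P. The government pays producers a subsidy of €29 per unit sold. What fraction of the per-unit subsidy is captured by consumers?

Consumer share = 0.0625

Pre-subsidy: 470 - 6P = -27 + 0.4P gives P* = 77.65625, Q* = 4.0625.
With the subsidy, sellers receive Ps = Pb + 29 for each unit, where Pb is the price buyers pay.
Supply in terms of Pb becomes Qs = -27 + 0.4(Pb + 29) = -15.4 + 0.4Pb. Setting this equal to demand: 470 - 6Pb = -15.4 + 0.4Pb, so Pb = 75.84375.
Sellers receive Ps = 75.84375 + 29 = 104.84375; Q' = 470 − 6·75.84375 = 14.9375.
Buyers' price falls by P* − Pb = 77.65625 − 75.84375 = 1.8125; sellers' price rises by Ps − P* = 104.84375 − 77.65625 = 27.1875.
So consumers capture 1.8125/29 = 0.0625 of each unit of subsidy.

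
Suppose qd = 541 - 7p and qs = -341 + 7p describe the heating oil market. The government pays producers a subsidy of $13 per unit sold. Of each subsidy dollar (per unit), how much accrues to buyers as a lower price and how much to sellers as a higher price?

Pre-subsidy: 541 - 7p = -341 + 7p gives p* = 63, q* = 100.
With the subsidy, sellers receive ps = pb + 13 for each unit, where pb is the price buyers pay.
Supply in terms of pb becomes qs = -341 + 7(pb + 13) = -250 + 7pb. Setting this equal to demand: 541 - 7pb = -250 + 7pb, so pb = 56.5.
Sellers receive ps = 56.5 + 13 = 69.5; q' = 541 − 7·56.5 = 145.5.
Buyers' price falls by p* − pb = 63 − 56.5 = 6.5; sellers' price rises by ps − p* = 69.5 − 63 = 6.5.

Buyers gain $6.5 per unit; sellers gain $6.5 per unit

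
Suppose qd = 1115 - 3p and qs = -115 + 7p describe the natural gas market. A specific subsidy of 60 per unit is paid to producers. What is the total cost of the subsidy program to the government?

Government cost = 52320

Pre-subsidy: 1115 - 3p = -115 + 7p gives p* = 123, q* = 746.
With the subsidy, sellers receive ps = pb + 60 for each unit, where pb is the price buyers pay.
Supply in terms of pb becomes qs = -115 + 7(pb + 60) = 305 + 7pb. Setting this equal to demand: 1115 - 3pb = 305 + 7pb, so pb = 81.
Sellers receive ps = 81 + 60 = 141; q' = 1115 − 3·81 = 872.
Government outlay = subsidy × quantity = 60 × 872 = 52320.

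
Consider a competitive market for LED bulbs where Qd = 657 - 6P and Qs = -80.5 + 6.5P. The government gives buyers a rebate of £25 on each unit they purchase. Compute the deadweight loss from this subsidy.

Deadweight loss = £975

Pre-subsidy: 657 - 6P = -80.5 + 6.5P gives P* = 59, Q* = 303.
With the rebate, buyers effectively pay Pb = Ps − 25, where Ps is the price sellers receive.
Demand in terms of Ps becomes Qd = 657 − 6(Ps − 25) = 807 - 6Ps. Setting this equal to supply: 807 - 6Ps = -80.5 + 6.5Ps, so Ps = 71.
Buyers pay Pb = 71 − 25 = 46; Q' = -80.5 + 6.5·71 = 381.
The subsidy expands output by 381 − 303 = 78 past the efficient level; on those units the gap between marginal cost and willingness to pay runs from 0 up to 25.
DWL = ½ × 25 × 78 = 975.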